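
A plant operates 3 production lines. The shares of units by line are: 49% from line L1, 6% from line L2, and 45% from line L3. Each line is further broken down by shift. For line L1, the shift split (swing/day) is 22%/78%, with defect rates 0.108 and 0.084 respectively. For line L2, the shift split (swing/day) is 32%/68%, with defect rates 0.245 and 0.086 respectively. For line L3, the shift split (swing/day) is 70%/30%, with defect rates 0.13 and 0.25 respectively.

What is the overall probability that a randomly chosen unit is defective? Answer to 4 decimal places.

P(D) ≈ 0.1267

P(D|L1) = 0.22·0.108 + 0.78·0.084 = 0.02376 + 0.06552 = 0.08928
P(D|L2) = 0.32·0.245 + 0.68·0.086 = 0.0784 + 0.05848 = 0.13688
P(D|L3) = 0.7·0.13 + 0.3·0.25 = 0.091 + 0.075 = 0.166
By total probability over the outer partition,
P(D) = 0.49·0.08928 + 0.06·0.13688 + 0.45·0.166
      = 0.0437472 + 0.0082128 + 0.0747 = 0.12666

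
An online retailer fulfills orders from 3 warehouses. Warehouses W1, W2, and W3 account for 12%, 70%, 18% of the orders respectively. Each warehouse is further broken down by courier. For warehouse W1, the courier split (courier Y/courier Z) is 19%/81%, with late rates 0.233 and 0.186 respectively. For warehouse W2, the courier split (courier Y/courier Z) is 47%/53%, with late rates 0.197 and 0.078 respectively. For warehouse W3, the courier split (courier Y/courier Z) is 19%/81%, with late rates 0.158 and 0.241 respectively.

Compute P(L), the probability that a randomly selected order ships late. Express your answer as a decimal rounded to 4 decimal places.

P(L|W1) = 0.19·0.233 + 0.81·0.186 = 0.04427 + 0.15066 = 0.19493
P(L|W2) = 0.47·0.197 + 0.53·0.078 = 0.09259 + 0.04134 = 0.13393
P(L|W3) = 0.19·0.158 + 0.81·0.241 = 0.03002 + 0.19521 = 0.22523
Then overall,
P(L) = 0.12·0.19493 + 0.7·0.13393 + 0.18·0.22523
      = 0.0233916 + 0.093751 + 0.0405414 = 0.157684

0.1577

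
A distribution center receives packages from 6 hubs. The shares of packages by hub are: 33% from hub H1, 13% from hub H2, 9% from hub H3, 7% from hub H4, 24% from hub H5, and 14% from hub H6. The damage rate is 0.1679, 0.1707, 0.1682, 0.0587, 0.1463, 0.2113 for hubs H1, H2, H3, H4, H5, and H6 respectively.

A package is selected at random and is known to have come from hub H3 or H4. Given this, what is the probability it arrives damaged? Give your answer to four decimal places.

0.1203

Let S = {H3, H4}.
P(S) = 0.09 + 0.07 = 0.16.
P(D ∩ S) = 0.1682·0.09 + 0.0587·0.07 = 0.015138 + 0.004109 = 0.019247.
P(D | S) = 0.019247 / 0.16 = 0.120294…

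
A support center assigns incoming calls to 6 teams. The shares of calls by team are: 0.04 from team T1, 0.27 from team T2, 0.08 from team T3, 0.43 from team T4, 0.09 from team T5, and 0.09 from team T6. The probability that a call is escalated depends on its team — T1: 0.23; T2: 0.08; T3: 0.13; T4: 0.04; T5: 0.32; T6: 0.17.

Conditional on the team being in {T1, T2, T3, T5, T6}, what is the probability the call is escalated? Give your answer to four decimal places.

0.1496

Let S = {T1, T2, T3, T5, T6}.
P(S) = 0.04 + 0.27 + 0.08 + 0.09 + 0.09 = 0.57.
P(E ∩ S) = 0.23·0.04 + 0.08·0.27 + 0.13·0.08 + 0.32·0.09 + 0.17·0.09 = 0.0092 + 0.0216 + 0.0104 + 0.0288 + 0.0153 = 0.0853.
P(E | S) = 0.0853 / 0.57 = 0.149649…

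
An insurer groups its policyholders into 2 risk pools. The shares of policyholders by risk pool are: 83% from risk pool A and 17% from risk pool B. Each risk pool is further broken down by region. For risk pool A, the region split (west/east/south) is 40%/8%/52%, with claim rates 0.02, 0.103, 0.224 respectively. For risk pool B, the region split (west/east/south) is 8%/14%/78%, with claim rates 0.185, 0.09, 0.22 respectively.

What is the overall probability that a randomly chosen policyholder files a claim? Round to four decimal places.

P(C) ≈ 0.1440

P(C|A) = 0.4·0.02 + 0.08·0.103 + 0.52·0.224 = 0.008 + 0.00824 + 0.11648 = 0.13272
P(C|B) = 0.08·0.185 + 0.14·0.09 + 0.78·0.22 = 0.0148 + 0.0126 + 0.1716 = 0.199
By total probability over the outer partition,
P(C) = 0.83·0.13272 + 0.17·0.199
      = 0.1101576 + 0.03383 = 0.1439876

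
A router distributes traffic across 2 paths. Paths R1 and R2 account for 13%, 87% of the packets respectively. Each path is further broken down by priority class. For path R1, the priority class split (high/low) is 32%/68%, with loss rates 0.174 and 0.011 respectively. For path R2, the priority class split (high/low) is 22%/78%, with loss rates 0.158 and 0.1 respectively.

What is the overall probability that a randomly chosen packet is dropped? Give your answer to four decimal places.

P(L|R1) = 0.32·0.174 + 0.68·0.011 = 0.05568 + 0.00748 = 0.06316
P(L|R2) = 0.22·0.158 + 0.78·0.1 = 0.03476 + 0.078 = 0.11276
By total probability over the outer partition,
P(L) = 0.13·0.06316 + 0.87·0.11276
      = 0.0082108 + 0.0981012 = 0.106312

P(L) ≈ 0.1063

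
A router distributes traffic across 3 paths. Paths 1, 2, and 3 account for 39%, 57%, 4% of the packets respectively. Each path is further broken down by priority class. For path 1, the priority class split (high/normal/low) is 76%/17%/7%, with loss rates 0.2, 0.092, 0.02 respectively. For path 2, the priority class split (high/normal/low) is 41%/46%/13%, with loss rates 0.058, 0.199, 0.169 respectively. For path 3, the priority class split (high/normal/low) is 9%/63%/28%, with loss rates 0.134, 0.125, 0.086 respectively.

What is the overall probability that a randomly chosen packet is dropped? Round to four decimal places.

P(L|1) = 0.76·0.2 + 0.17·0.092 + 0.07·0.02 = 0.152 + 0.01564 + 0.0014 = 0.16904
P(L|2) = 0.41·0.058 + 0.46·0.199 + 0.13·0.169 = 0.02378 + 0.09154 + 0.02197 = 0.13729
P(L|3) = 0.09·0.134 + 0.63·0.125 + 0.28·0.086 = 0.01206 + 0.07875 + 0.02408 = 0.11489
Then overall,
P(L) = 0.39·0.16904 + 0.57·0.13729 + 0.04·0.11489
      = 0.0659256 + 0.0782553 + 0.0045956 = 0.1487765

0.1488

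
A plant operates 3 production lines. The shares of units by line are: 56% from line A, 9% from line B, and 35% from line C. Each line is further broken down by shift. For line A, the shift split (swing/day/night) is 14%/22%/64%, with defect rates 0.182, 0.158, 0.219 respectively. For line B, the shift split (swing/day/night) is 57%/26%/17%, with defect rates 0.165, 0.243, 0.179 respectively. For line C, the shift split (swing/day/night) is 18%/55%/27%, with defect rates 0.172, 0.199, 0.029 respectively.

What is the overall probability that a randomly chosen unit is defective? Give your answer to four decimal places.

0.1810

P(D|A) = 0.14·0.182 + 0.22·0.158 + 0.64·0.219 = 0.02548 + 0.03476 + 0.14016 = 0.2004
P(D|B) = 0.57·0.165 + 0.26·0.243 + 0.17·0.179 = 0.09405 + 0.06318 + 0.03043 = 0.18766
P(D|C) = 0.18·0.172 + 0.55·0.199 + 0.27·0.029 = 0.03096 + 0.10945 + 0.00783 = 0.14824
Then overall,
P(D) = 0.56·0.2004 + 0.09·0.18766 + 0.35·0.14824
      = 0.112224 + 0.0168894 + 0.051884 = 0.1809974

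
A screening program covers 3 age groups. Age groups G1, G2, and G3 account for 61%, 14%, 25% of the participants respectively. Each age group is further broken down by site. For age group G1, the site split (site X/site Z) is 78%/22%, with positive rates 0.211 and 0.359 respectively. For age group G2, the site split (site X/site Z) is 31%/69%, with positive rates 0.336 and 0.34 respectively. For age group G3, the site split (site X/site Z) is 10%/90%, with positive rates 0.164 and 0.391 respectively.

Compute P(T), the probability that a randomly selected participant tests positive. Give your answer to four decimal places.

P(T|G1) = 0.78·0.211 + 0.22·0.359 = 0.16458 + 0.07898 = 0.24356
P(T|G2) = 0.31·0.336 + 0.69·0.34 = 0.10416 + 0.2346 = 0.33876
P(T|G3) = 0.1·0.164 + 0.9·0.391 = 0.0164 + 0.3519 = 0.3683
By total probability over the outer partition,
P(T) = 0.61·0.24356 + 0.14·0.33876 + 0.25·0.3683
      = 0.1485716 + 0.0474264 + 0.092075 = 0.288073

P(T) ≈ 0.2881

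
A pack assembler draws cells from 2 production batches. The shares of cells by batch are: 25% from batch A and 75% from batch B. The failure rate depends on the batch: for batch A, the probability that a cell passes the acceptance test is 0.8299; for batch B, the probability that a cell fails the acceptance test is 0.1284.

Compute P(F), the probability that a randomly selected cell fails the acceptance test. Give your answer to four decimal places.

P(F|A) = 1 − 0.8299 = 0.1701.
Using total probability over the partition,
P(F) = P(F|A)·P(A) + P(F|B)·P(B)
      = 0.1701·0.25 + 0.1284·0.75
      = 0.042525 + 0.0963 = 0.138825

0.1388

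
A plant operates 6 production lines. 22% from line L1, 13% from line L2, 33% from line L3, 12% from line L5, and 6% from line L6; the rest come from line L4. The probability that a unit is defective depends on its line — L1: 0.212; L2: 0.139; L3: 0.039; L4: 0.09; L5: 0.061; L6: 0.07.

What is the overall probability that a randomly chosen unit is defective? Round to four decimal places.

0.1017

P(L4) = 1 − (0.22 + 0.13 + 0.33 + 0.12 + 0.06) = 0.14.
Summing over the partition,
P(D) = P(D|L1)·P(L1) + P(D|L2)·P(L2) + P(D|L3)·P(L3) + P(D|L4)·P(L4) + P(D|L5)·P(L5) + P(D|L6)·P(L6)
      = 0.212·0.22 + 0.139·0.13 + 0.039·0.33 + 0.09·0.14 + 0.061·0.12 + 0.07·0.06
      = 0.04664 + 0.01807 + 0.01287 + 0.0126 + 0.00732 + 0.0042 = 0.1017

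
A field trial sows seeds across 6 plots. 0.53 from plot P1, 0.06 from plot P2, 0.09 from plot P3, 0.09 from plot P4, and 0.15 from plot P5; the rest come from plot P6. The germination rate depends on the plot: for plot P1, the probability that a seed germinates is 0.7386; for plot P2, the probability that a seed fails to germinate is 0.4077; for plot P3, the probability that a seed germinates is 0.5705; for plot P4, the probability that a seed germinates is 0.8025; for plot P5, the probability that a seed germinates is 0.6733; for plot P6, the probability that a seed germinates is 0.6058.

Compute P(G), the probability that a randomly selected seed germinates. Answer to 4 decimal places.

P(P6) = 1 − (0.53 + 0.06 + 0.09 + 0.09 + 0.15) = 0.08.
P(G|P2) = 1 − 0.4077 = 0.5923.
P(G) = P(G|P1)·P(P1) + P(G|P2)·P(P2) + P(G|P3)·P(P3) + P(G|P4)·P(P4) + P(G|P5)·P(P5) + P(G|P6)·P(P6)
      = 0.7386·0.53 + 0.5923·0.06 + 0.5705·0.09 + 0.8025·0.09 + 0.6733·0.15 + 0.6058·0.08
      = 0.391458 + 0.035538 + 0.051345 + 0.072225 + 0.100995 + 0.048464 = 0.700025

P(G) ≈ 0.7000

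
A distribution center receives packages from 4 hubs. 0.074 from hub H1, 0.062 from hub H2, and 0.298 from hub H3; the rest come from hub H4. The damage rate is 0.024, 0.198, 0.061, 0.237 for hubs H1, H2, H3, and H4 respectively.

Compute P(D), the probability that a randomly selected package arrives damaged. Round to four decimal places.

0.1664

P(H4) = 1 − (0.074 + 0.062 + 0.298) = 0.566.
P(D) = P(D|H1)·P(H1) + P(D|H2)·P(H2) + P(D|H3)·P(H3) + P(D|H4)·P(H4)
      = 0.024·0.074 + 0.198·0.062 + 0.061·0.298 + 0.237·0.566
      = 0.001776 + 0.012276 + 0.018178 + 0.134142 = 0.166372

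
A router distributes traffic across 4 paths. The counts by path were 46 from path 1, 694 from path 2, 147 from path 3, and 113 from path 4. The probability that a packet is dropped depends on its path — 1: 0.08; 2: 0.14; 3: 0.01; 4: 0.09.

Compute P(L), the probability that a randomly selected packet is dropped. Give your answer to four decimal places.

Total: 46 + 694 + 147 + 113 = 1000.
P(1) = 46/1000 = 0.046. P(2) = 694/1000 = 0.694. P(3) = 147/1000 = 0.147. P(4) = 113/1000 = 0.113.
By the law of total probability,
P(L) = P(L|1)·P(1) + P(L|2)·P(2) + P(L|3)·P(3) + P(L|4)·P(4)
      = 0.08·0.046 + 0.14·0.694 + 0.01·0.147 + 0.09·0.113
      = 0.00368 + 0.09716 + 0.00147 + 0.01017 = 0.11248

P(L) ≈ 0.1125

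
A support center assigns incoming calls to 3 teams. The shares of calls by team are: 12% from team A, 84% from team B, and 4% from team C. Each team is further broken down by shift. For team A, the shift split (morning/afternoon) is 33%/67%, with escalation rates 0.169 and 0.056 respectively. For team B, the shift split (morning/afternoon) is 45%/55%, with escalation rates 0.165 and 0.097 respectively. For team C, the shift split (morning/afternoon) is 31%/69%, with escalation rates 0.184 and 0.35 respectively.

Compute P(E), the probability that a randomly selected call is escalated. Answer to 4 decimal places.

P(E) ≈ 0.1303

P(E|A) = 0.33·0.169 + 0.67·0.056 = 0.05577 + 0.03752 = 0.09329
P(E|B) = 0.45·0.165 + 0.55·0.097 = 0.07425 + 0.05335 = 0.1276
P(E|C) = 0.31·0.184 + 0.69·0.35 = 0.05704 + 0.2415 = 0.29854
Then overall,
P(E) = 0.12·0.09329 + 0.84·0.1276 + 0.04·0.29854
      = 0.0111948 + 0.107184 + 0.0119416 = 0.1303204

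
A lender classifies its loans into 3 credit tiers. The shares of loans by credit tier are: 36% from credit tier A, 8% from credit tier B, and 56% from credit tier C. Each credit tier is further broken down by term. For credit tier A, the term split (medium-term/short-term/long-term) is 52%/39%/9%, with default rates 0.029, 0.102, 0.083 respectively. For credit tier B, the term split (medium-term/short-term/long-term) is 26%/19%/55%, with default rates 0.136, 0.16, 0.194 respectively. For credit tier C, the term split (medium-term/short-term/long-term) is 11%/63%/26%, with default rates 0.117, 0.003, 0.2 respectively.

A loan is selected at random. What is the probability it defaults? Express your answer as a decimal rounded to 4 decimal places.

P(D|A) = 0.52·0.029 + 0.39·0.102 + 0.09·0.083 = 0.01508 + 0.03978 + 0.00747 = 0.06233
P(D|B) = 0.26·0.136 + 0.19·0.16 + 0.55·0.194 = 0.03536 + 0.0304 + 0.1067 = 0.17246
P(D|C) = 0.11·0.117 + 0.63·0.003 + 0.26·0.2 = 0.01287 + 0.00189 + 0.052 = 0.06676
By total probability over the outer partition,
P(D) = 0.36·0.06233 + 0.08·0.17246 + 0.56·0.06676
      = 0.0224388 + 0.0137968 + 0.0373856 = 0.0736212

P(D) ≈ 0.0736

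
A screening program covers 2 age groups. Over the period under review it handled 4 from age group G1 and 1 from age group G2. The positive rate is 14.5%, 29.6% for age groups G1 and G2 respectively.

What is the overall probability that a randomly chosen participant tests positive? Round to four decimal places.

Total: 4 + 1 = 5.
P(G1) = 4/5 = 0.8. P(G2) = 1/5 = 0.2.
P(T) = P(T|G1)·P(G1) + P(T|G2)·P(G2)
      = 0.145·0.8 + 0.296·0.2
      = 0.116 + 0.0592 = 0.1752

0.1752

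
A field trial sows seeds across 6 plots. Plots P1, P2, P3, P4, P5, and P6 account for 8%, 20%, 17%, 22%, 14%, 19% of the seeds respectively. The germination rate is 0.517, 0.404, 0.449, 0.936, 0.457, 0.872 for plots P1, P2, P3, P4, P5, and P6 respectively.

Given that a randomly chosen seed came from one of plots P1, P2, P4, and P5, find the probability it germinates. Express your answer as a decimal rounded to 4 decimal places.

0.6126

Let S = {P1, P2, P4, P5}.
P(S) = 0.08 + 0.2 + 0.22 + 0.14 = 0.64.
P(G ∩ S) = 0.517·0.08 + 0.404·0.2 + 0.936·0.22 + 0.457·0.14 = 0.04136 + 0.0808 + 0.20592 + 0.06398 = 0.39206.
P(G | S) = 0.39206 / 0.64 = 0.612594…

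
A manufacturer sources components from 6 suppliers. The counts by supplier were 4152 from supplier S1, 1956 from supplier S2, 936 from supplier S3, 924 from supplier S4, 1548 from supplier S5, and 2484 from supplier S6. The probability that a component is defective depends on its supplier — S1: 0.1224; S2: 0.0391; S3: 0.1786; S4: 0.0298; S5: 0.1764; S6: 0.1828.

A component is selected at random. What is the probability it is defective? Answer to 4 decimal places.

Total: 4152 + 1956 + 936 + 924 + 1548 + 2484 = 12000.
P(S1) = 4152/12000 = 0.346. P(S2) = 1956/12000 = 0.163. P(S3) = 936/12000 = 0.078. P(S4) = 924/12000 = 0.077. P(S5) = 1548/12000 = 0.129. P(S6) = 2484/12000 = 0.207.
P(D) = P(D|S1)·P(S1) + P(D|S2)·P(S2) + P(D|S3)·P(S3) + P(D|S4)·P(S4) + P(D|S5)·P(S5) + P(D|S6)·P(S6)
      = 0.1224·0.346 + 0.0391·0.163 + 0.1786·0.078 + 0.0298·0.077 + 0.1764·0.129 + 0.1828·0.207
      = 0.0423504 + 0.0063733 + 0.0139308 + 0.0022946 + 0.0227556 + 0.0378396 = 0.1255443

0.1255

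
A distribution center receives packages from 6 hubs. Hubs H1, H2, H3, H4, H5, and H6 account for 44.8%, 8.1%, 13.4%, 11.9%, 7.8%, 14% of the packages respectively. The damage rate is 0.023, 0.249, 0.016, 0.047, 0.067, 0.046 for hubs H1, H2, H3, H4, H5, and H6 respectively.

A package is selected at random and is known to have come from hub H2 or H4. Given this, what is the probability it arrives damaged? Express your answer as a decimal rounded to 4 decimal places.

Let S = {H2, H4}.
P(S) = 0.081 + 0.119 = 0.2.
P(D ∩ S) = 0.249·0.081 + 0.047·0.119 = 0.020169 + 0.005593 = 0.025762.
P(D | S) = 0.025762 / 0.2 = 0.128810…

0.1288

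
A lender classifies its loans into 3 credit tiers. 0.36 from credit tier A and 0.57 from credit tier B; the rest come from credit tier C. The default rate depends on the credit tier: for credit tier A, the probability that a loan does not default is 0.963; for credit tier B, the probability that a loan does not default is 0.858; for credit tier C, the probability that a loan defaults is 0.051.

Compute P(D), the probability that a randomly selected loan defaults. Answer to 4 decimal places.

P(C) = 1 − (0.36 + 0.57) = 0.07.
P(D|A) = 1 − 0.963 = 0.037.
P(D|B) = 1 − 0.858 = 0.142.
P(D) = P(D|A)·P(A) + P(D|B)·P(B) + P(D|C)·P(C)
      = 0.037·0.36 + 0.142·0.57 + 0.051·0.07
      = 0.01332 + 0.08094 + 0.00357 = 0.09783

0.0978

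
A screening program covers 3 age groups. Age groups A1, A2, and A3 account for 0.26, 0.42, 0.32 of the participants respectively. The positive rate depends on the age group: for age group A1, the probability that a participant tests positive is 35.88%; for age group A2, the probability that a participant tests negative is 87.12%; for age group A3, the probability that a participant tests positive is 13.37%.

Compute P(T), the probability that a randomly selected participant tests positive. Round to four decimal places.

P(T) ≈ 0.1902

P(T|A2) = 1 − 0.8712 = 0.1288.
P(T) = P(T|A1)·P(A1) + P(T|A2)·P(A2) + P(T|A3)·P(A3)
      = 0.3588·0.26 + 0.1288·0.42 + 0.1337·0.32
      = 0.093288 + 0.054096 + 0.042784 = 0.190168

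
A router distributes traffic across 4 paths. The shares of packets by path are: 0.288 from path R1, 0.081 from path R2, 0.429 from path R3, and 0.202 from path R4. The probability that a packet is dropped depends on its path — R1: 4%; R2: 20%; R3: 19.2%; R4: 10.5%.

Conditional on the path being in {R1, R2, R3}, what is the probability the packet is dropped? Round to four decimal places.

Let S = {R1, R2, R3}.
P(S) = 0.288 + 0.081 + 0.429 = 0.798.
P(L ∩ S) = 0.04·0.288 + 0.2·0.081 + 0.192·0.429 = 0.01152 + 0.0162 + 0.082368 = 0.110088.
P(L | S) = 0.110088 / 0.798 = 0.137955…

P(L|S) ≈ 0.1380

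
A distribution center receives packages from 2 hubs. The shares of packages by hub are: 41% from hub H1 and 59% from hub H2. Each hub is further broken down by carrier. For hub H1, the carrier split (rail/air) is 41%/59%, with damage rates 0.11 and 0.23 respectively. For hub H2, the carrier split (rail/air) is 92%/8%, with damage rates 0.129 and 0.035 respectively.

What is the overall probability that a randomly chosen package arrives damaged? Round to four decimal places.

P(D|H1) = 0.41·0.11 + 0.59·0.23 = 0.0451 + 0.1357 = 0.1808
P(D|H2) = 0.92·0.129 + 0.08·0.035 = 0.11868 + 0.0028 = 0.12148
By total probability over the outer partition,
P(D) = 0.41·0.1808 + 0.59·0.12148
      = 0.074128 + 0.0716732 = 0.1458012

0.1458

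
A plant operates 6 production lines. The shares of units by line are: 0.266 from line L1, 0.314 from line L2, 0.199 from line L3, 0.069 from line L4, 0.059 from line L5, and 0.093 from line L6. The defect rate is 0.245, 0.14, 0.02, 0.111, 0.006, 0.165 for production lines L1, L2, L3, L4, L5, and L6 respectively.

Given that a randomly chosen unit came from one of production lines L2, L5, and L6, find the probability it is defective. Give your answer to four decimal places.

Let S = {L2, L5, L6}.
P(S) = 0.314 + 0.059 + 0.093 = 0.466.
P(D ∩ S) = 0.14·0.314 + 0.006·0.059 + 0.165·0.093 = 0.04396 + 0.000354 + 0.015345 = 0.059659.
P(D | S) = 0.059659 / 0.466 = 0.128024…

P(D|S) ≈ 0.1280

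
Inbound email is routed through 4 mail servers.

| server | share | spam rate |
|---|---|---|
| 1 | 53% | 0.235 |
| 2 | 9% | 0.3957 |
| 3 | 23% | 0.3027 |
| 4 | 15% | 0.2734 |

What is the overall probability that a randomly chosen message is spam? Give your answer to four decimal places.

P(S) ≈ 0.2708

P(S) = P(S|1)·P(1) + P(S|2)·P(2) + P(S|3)·P(3) + P(S|4)·P(4)
      = 0.235·0.53 + 0.3957·0.09 + 0.3027·0.23 + 0.2734·0.15
      = 0.12455 + 0.035613 + 0.069621 + 0.04101 = 0.270794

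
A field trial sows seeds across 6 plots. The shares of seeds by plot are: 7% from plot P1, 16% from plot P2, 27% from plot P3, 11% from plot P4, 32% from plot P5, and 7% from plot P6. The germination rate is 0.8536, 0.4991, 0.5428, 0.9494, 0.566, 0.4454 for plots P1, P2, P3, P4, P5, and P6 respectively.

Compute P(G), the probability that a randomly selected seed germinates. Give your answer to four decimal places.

P(G) = P(G|P1)·P(P1) + P(G|P2)·P(P2) + P(G|P3)·P(P3) + P(G|P4)·P(P4) + P(G|P5)·P(P5) + P(G|P6)·P(P6)
      = 0.8536·0.07 + 0.4991·0.16 + 0.5428·0.27 + 0.9494·0.11 + 0.566·0.32 + 0.4454·0.07
      = 0.059752 + 0.079856 + 0.146556 + 0.104434 + 0.18112 + 0.031178 = 0.602896

P(G) ≈ 0.6029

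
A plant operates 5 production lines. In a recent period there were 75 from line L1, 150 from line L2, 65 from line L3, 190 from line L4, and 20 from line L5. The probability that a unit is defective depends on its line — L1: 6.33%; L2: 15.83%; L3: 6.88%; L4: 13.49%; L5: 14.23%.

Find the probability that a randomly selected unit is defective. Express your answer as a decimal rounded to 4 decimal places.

P(D) ≈ 0.1229

Total: 75 + 150 + 65 + 190 + 20 = 500.
P(L1) = 75/500 = 0.15. P(L2) = 150/500 = 0.3. P(L3) = 65/500 = 0.13. P(L4) = 190/500 = 0.38. P(L5) = 20/500 = 0.04.
P(D) = P(D|L1)·P(L1) + P(D|L2)·P(L2) + P(D|L3)·P(L3) + P(D|L4)·P(L4) + P(D|L5)·P(L5)
      = 0.0633·0.15 + 0.1583·0.3 + 0.0688·0.13 + 0.1349·0.38 + 0.1423·0.04
      = 0.009495 + 0.04749 + 0.008944 + 0.051262 + 0.005692 = 0.122883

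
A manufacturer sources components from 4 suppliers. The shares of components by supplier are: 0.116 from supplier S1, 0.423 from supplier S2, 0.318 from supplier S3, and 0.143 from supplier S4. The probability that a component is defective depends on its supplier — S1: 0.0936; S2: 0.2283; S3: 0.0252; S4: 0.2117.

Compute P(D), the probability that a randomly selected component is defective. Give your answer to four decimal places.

P(D) = P(D|S1)·P(S1) + P(D|S2)·P(S2) + P(D|S3)·P(S3) + P(D|S4)·P(S4)
      = 0.0936·0.116 + 0.2283·0.423 + 0.0252·0.318 + 0.2117·0.143
      = 0.0108576 + 0.0965709 + 0.0080136 + 0.0302731 = 0.1457152

0.1457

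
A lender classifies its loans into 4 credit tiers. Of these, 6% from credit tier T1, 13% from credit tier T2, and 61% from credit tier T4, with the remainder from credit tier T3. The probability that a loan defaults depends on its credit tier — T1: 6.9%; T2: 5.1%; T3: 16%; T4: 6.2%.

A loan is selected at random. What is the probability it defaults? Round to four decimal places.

P(T3) = 1 − (0.06 + 0.13 + 0.61) = 0.2.
P(D) = P(D|T1)·P(T1) + P(D|T2)·P(T2) + P(D|T3)·P(T3) + P(D|T4)·P(T4)
      = 0.069·0.06 + 0.051·0.13 + 0.16·0.2 + 0.062·0.61
      = 0.00414 + 0.00663 + 0.032 + 0.03782 = 0.08059

P(D) ≈ 0.0806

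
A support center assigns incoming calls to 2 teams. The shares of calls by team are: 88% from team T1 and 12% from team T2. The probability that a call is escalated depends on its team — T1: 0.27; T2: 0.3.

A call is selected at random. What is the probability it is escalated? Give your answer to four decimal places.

0.2736

P(E) = P(E|T1)·P(T1) + P(E|T2)·P(T2)
      = 0.27·0.88 + 0.3·0.12
      = 0.2376 + 0.036 = 0.2736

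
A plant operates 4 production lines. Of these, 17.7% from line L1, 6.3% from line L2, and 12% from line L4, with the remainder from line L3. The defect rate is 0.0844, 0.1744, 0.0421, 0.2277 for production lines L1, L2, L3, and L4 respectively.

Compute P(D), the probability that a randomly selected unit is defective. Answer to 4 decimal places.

P(L3) = 1 − (0.177 + 0.063 + 0.12) = 0.64.
Summing over the partition,
P(D) = P(D|L1)·P(L1) + P(D|L2)·P(L2) + P(D|L3)·P(L3) + P(D|L4)·P(L4)
      = 0.0844·0.177 + 0.1744·0.063 + 0.0421·0.64 + 0.2277·0.12
      = 0.0149388 + 0.0109872 + 0.026944 + 0.027324 = 0.080194

0.0802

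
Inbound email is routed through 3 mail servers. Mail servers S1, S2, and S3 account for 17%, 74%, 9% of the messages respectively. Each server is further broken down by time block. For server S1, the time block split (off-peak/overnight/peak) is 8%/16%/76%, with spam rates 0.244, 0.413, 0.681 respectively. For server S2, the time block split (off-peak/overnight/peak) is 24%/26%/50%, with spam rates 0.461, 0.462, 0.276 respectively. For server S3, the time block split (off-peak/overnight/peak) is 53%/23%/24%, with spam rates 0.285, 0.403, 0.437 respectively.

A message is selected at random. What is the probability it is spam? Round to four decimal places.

P(S|S1) = 0.08·0.244 + 0.16·0.413 + 0.76·0.681 = 0.01952 + 0.06608 + 0.51756 = 0.60316
P(S|S2) = 0.24·0.461 + 0.26·0.462 + 0.5·0.276 = 0.11064 + 0.12012 + 0.138 = 0.36876
P(S|S3) = 0.53·0.285 + 0.23·0.403 + 0.24·0.437 = 0.15105 + 0.09269 + 0.10488 = 0.34862
By total probability over the outer partition,
P(S) = 0.17·0.60316 + 0.74·0.36876 + 0.09·0.34862
      = 0.1025372 + 0.2728824 + 0.0313758 = 0.4067954

P(S) ≈ 0.4068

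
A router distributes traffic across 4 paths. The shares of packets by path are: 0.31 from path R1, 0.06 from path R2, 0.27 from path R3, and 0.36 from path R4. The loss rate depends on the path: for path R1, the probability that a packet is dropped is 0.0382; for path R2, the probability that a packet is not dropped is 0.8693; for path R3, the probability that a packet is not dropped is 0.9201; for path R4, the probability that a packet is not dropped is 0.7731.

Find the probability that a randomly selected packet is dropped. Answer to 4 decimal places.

P(L) ≈ 0.1229

P(L|R2) = 1 − 0.8693 = 0.1307.
P(L|R3) = 1 − 0.9201 = 0.0799.
P(L|R4) = 1 − 0.7731 = 0.2269.
Using total probability over the partition,
P(L) = P(L|R1)·P(R1) + P(L|R2)·P(R2) + P(L|R3)·P(R3) + P(L|R4)·P(R4)
      = 0.0382·0.31 + 0.1307·0.06 + 0.0799·0.27 + 0.2269·0.36
      = 0.011842 + 0.007842 + 0.021573 + 0.081684 = 0.122941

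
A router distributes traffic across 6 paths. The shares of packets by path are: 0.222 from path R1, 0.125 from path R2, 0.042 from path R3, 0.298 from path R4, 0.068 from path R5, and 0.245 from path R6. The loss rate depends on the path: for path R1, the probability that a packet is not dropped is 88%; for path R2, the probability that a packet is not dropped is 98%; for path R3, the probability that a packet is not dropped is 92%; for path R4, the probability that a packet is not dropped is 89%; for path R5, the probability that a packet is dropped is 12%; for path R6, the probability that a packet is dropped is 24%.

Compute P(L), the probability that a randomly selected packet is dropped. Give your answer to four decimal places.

0.1322

P(L|R1) = 1 − 0.88 = 0.12.
P(L|R2) = 1 − 0.98 = 0.02.
P(L|R3) = 1 − 0.92 = 0.08.
P(L|R4) = 1 − 0.89 = 0.11.
P(L) = P(L|R1)·P(R1) + P(L|R2)·P(R2) + P(L|R3)·P(R3) + P(L|R4)·P(R4) + P(L|R5)·P(R5) + P(L|R6)·P(R6)
      = 0.12·0.222 + 0.02·0.125 + 0.08·0.042 + 0.11·0.298 + 0.12·0.068 + 0.24·0.245
      = 0.02664 + 0.0025 + 0.00336 + 0.03278 + 0.00816 + 0.0588 = 0.13224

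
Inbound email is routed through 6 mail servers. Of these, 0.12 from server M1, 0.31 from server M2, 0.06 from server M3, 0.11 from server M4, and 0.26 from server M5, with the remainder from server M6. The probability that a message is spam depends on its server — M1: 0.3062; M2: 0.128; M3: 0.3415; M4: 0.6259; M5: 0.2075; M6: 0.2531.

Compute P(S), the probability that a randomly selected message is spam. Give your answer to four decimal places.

P(S) ≈ 0.2551

P(M6) = 1 − (0.12 + 0.31 + 0.06 + 0.11 + 0.26) = 0.14.
P(S) = P(S|M1)·P(M1) + P(S|M2)·P(M2) + P(S|M3)·P(M3) + P(S|M4)·P(M4) + P(S|M5)·P(M5) + P(S|M6)·P(M6)
      = 0.3062·0.12 + 0.128·0.31 + 0.3415·0.06 + 0.6259·0.11 + 0.2075·0.26 + 0.2531·0.14
      = 0.036744 + 0.03968 + 0.02049 + 0.068849 + 0.05395 + 0.035434 = 0.255147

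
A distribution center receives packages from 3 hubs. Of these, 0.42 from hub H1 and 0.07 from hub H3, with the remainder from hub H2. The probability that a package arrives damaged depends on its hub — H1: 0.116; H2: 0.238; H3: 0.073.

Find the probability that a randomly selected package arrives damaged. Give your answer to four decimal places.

P(D) ≈ 0.1752

P(H2) = 1 − (0.42 + 0.07) = 0.51.
P(D) = P(D|H1)·P(H1) + P(D|H2)·P(H2) + P(D|H3)·P(H3)
      = 0.116·0.42 + 0.238·0.51 + 0.073·0.07
      = 0.04872 + 0.12138 + 0.00511 = 0.17521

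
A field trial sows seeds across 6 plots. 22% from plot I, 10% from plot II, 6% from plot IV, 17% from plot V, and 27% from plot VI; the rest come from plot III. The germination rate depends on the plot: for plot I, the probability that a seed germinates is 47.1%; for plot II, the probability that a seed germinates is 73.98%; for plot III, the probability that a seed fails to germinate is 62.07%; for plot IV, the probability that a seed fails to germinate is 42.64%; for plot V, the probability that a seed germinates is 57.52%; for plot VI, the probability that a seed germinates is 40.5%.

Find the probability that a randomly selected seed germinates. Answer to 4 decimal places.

P(III) = 1 − (0.22 + 0.1 + 0.06 + 0.17 + 0.27) = 0.18.
P(G|III) = 1 − 0.6207 = 0.3793.
P(G|IV) = 1 − 0.4264 = 0.5736.
P(G) = P(G|I)·P(I) + P(G|II)·P(II) + P(G|III)·P(III) + P(G|IV)·P(IV) + P(G|V)·P(V) + P(G|VI)·P(VI)
      = 0.471·0.22 + 0.7398·0.1 + 0.3793·0.18 + 0.5736·0.06 + 0.5752·0.17 + 0.405·0.27
      = 0.10362 + 0.07398 + 0.068274 + 0.034416 + 0.097784 + 0.10935 = 0.487424

0.4874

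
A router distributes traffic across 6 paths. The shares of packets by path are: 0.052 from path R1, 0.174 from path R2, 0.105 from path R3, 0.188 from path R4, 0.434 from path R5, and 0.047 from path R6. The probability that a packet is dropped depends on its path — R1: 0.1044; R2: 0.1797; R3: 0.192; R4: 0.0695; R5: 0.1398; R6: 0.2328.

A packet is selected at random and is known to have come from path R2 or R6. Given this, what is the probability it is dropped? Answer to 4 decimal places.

Let S = {R2, R6}.
P(S) = 0.174 + 0.047 = 0.221.
P(L ∩ S) = 0.1797·0.174 + 0.2328·0.047 = 0.0312678 + 0.0109416 = 0.0422094.
P(L | S) = 0.0422094 / 0.221 = 0.190993…

0.1910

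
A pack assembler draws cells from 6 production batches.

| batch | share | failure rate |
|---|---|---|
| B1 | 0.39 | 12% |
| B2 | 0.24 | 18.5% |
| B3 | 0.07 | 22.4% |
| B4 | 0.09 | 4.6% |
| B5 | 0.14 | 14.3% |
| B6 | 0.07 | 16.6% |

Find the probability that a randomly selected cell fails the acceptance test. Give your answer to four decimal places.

By the law of total probability,
P(F) = P(F|B1)·P(B1) + P(F|B2)·P(B2) + P(F|B3)·P(B3) + P(F|B4)·P(B4) + P(F|B5)·P(B5) + P(F|B6)·P(B6)
      = 0.12·0.39 + 0.185·0.24 + 0.224·0.07 + 0.046·0.09 + 0.143·0.14 + 0.166·0.07
      = 0.0468 + 0.0444 + 0.01568 + 0.00414 + 0.02002 + 0.01162 = 0.14266

P(F) ≈ 0.1427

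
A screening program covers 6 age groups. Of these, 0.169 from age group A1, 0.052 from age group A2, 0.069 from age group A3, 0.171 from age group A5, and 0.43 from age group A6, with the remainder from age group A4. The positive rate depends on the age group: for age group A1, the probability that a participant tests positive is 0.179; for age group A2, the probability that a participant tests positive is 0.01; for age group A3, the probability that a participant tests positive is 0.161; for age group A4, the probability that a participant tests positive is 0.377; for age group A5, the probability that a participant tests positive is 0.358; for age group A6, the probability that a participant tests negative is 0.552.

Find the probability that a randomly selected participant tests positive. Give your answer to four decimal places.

P(T) ≈ 0.3368

P(A4) = 1 − (0.169 + 0.052 + 0.069 + 0.171 + 0.43) = 0.109.
P(T|A6) = 1 − 0.552 = 0.448.
Summing over the partition,
P(T) = P(T|A1)·P(A1) + P(T|A2)·P(A2) + P(T|A3)·P(A3) + P(T|A4)·P(A4) + P(T|A5)·P(A5) + P(T|A6)·P(A6)
      = 0.179·0.169 + 0.01·0.052 + 0.161·0.069 + 0.377·0.109 + 0.358·0.171 + 0.448·0.43
      = 0.030251 + 0.00052 + 0.011109 + 0.041093 + 0.061218 + 0.19264 = 0.336831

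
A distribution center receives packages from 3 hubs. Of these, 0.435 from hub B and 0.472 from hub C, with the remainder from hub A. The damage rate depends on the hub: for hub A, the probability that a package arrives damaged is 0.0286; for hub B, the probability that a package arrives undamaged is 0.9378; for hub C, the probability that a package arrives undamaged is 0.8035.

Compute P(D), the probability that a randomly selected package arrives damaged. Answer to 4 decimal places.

P(A) = 1 − (0.435 + 0.472) = 0.093.
P(D|B) = 1 − 0.9378 = 0.0622.
P(D|C) = 1 − 0.8035 = 0.1965.
P(D) = P(D|A)·P(A) + P(D|B)·P(B) + P(D|C)·P(C)
      = 0.0286·0.093 + 0.0622·0.435 + 0.1965·0.472
      = 0.0026598 + 0.027057 + 0.092748 = 0.1224648

0.1225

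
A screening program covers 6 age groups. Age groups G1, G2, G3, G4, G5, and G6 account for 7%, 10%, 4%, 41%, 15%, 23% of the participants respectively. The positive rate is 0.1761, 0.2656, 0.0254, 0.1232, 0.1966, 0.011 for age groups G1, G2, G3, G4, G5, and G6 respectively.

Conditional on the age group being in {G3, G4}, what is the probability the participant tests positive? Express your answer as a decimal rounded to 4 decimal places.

Let S = {G3, G4}.
P(S) = 0.04 + 0.41 = 0.45.
P(T ∩ S) = 0.0254·0.04 + 0.1232·0.41 = 0.001016 + 0.050512 = 0.051528.
P(T | S) = 0.051528 / 0.45 = 0.114507…

P(T|S) ≈ 0.1145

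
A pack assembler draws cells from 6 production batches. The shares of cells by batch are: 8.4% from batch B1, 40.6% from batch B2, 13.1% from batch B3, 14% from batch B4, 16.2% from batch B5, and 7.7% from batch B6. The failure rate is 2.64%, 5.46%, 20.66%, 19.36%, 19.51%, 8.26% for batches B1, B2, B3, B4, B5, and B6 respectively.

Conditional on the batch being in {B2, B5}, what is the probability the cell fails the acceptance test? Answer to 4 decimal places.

Let S = {B2, B5}.
P(S) = 0.406 + 0.162 = 0.568.
P(F ∩ S) = 0.0546·0.406 + 0.1951·0.162 = 0.0221676 + 0.0316062 = 0.0537738.
P(F | S) = 0.0537738 / 0.568 = 0.094672…

P(F|S) ≈ 0.0947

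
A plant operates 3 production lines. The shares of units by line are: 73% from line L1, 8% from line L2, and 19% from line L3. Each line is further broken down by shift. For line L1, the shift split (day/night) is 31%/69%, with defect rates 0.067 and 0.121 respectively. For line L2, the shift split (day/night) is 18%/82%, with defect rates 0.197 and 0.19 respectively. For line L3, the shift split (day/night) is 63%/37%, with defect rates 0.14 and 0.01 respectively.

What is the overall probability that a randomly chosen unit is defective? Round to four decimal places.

P(D) ≈ 0.1089

P(D|L1) = 0.31·0.067 + 0.69·0.121 = 0.02077 + 0.08349 = 0.10426
P(D|L2) = 0.18·0.197 + 0.82·0.19 = 0.03546 + 0.1558 = 0.19126
P(D|L3) = 0.63·0.14 + 0.37·0.01 = 0.0882 + 0.0037 = 0.0919
Then overall,
P(D) = 0.73·0.10426 + 0.08·0.19126 + 0.19·0.0919
      = 0.0761098 + 0.0153008 + 0.017461 = 0.1088716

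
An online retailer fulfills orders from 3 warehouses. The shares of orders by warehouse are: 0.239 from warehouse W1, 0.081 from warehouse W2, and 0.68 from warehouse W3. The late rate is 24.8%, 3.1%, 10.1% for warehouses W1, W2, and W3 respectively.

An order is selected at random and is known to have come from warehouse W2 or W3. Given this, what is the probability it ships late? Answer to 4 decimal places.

Let S = {W2, W3}.
P(S) = 0.081 + 0.68 = 0.761.
P(L ∩ S) = 0.031·0.081 + 0.101·0.68 = 0.002511 + 0.06868 = 0.071191.
P(L | S) = 0.071191 / 0.761 = 0.093549…

P(L|S) ≈ 0.0935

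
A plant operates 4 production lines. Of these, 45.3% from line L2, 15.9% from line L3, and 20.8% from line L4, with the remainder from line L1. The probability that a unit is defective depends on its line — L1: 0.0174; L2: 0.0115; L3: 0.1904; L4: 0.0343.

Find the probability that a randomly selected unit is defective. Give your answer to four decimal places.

P(D) ≈ 0.0457

P(L1) = 1 − (0.453 + 0.159 + 0.208) = 0.18.
Using total probability over the partition,
P(D) = P(D|L1)·P(L1) + P(D|L2)·P(L2) + P(D|L3)·P(L3) + P(D|L4)·P(L4)
      = 0.0174·0.18 + 0.0115·0.453 + 0.1904·0.159 + 0.0343·0.208
      = 0.003132 + 0.0052095 + 0.0302736 + 0.0071344 = 0.0457495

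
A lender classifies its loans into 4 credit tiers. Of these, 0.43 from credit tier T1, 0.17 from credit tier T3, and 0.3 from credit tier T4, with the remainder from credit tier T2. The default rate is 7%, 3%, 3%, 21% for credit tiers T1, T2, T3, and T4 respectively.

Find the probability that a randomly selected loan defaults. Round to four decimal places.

0.1012

P(T2) = 1 − (0.43 + 0.17 + 0.3) = 0.1.
P(D) = P(D|T1)·P(T1) + P(D|T2)·P(T2) + P(D|T3)·P(T3) + P(D|T4)·P(T4)
      = 0.07·0.43 + 0.03·0.1 + 0.03·0.17 + 0.21·0.3
      = 0.0301 + 0.003 + 0.0051 + 0.063 = 0.1012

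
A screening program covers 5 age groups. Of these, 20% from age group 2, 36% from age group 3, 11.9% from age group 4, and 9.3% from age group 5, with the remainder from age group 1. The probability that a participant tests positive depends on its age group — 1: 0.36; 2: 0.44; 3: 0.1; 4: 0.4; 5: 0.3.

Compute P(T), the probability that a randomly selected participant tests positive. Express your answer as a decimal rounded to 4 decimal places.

0.2816

P(1) = 1 − (0.2 + 0.36 + 0.119 + 0.093) = 0.228.
P(T) = P(T|1)·P(1) + P(T|2)·P(2) + P(T|3)·P(3) + P(T|4)·P(4) + P(T|5)·P(5)
      = 0.36·0.228 + 0.44·0.2 + 0.1·0.36 + 0.4·0.119 + 0.3·0.093
      = 0.08208 + 0.088 + 0.036 + 0.0476 + 0.0279 = 0.28158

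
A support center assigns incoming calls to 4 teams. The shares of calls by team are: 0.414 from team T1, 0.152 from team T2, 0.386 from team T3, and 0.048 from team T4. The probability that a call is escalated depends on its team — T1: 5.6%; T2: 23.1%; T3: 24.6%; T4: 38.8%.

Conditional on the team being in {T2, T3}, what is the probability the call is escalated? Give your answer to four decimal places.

P(E|S) ≈ 0.2418

Let S = {T2, T3}.
P(S) = 0.152 + 0.386 = 0.538.
P(E ∩ S) = 0.231·0.152 + 0.246·0.386 = 0.035112 + 0.094956 = 0.130068.
P(E | S) = 0.130068 / 0.538 = 0.241762…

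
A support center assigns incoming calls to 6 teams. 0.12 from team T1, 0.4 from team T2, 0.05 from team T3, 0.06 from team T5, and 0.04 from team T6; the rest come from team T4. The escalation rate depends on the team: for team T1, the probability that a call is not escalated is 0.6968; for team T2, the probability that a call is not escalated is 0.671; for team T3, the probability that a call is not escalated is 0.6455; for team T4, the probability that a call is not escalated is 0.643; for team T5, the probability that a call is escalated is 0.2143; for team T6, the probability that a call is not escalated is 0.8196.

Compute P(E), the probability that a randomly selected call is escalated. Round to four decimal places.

P(T4) = 1 − (0.12 + 0.4 + 0.05 + 0.06 + 0.04) = 0.33.
P(E|T1) = 1 − 0.6968 = 0.3032.
P(E|T2) = 1 − 0.671 = 0.329.
P(E|T3) = 1 − 0.6455 = 0.3545.
P(E|T4) = 1 − 0.643 = 0.357.
P(E|T6) = 1 − 0.8196 = 0.1804.
P(E) = P(E|T1)·P(T1) + P(E|T2)·P(T2) + P(E|T3)·P(T3) + P(E|T4)·P(T4) + P(E|T5)·P(T5) + P(E|T6)·P(T6)
      = 0.3032·0.12 + 0.329·0.4 + 0.3545·0.05 + 0.357·0.33 + 0.2143·0.06 + 0.1804·0.04
      = 0.036384 + 0.1316 + 0.017725 + 0.11781 + 0.012858 + 0.007216 = 0.323593

P(E) ≈ 0.3236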